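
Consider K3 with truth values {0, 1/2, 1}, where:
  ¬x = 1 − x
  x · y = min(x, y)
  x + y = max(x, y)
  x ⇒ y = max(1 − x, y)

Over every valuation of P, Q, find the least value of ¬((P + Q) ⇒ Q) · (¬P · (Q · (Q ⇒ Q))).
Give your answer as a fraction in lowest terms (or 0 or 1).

Take P = 0, Q = 0:
P + Q = 0 + 0 = 0
(P + Q) ⇒ Q = 0 ⇒ 0 = 1
¬((P + Q) ⇒ Q) = ¬1 = 0
¬P = ¬0 = 1
Q ⇒ Q = 0 ⇒ 0 = 1
Q · (Q ⇒ Q) = 0 · 1 = 0
¬P · (Q · (Q ⇒ Q)) = 1 · 0 = 0
¬((P + Q) ⇒ Q) · (¬P · (Q · (Q ⇒ Q))) = 0 · 0 = 0
No assignment yields a value below 0, so this is the minimum.

0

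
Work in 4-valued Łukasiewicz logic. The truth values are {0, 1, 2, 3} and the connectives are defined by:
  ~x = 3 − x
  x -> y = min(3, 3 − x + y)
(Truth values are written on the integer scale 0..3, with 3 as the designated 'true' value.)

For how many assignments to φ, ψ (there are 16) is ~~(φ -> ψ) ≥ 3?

φ = 0, ψ = 0 ↦ 3  ≥
φ = 0, ψ = 1 ↦ 3  ≥
φ = 0, ψ = 2 ↦ 3  ≥
φ = 0, ψ = 3 ↦ 3  ≥
φ = 1, ψ = 0 ↦ 2  <
φ = 1, ψ = 1 ↦ 3  ≥
φ = 1, ψ = 2 ↦ 3  ≥
φ = 1, ψ = 3 ↦ 3  ≥
φ = 2, ψ = 0 ↦ 1  <
φ = 2, ψ = 1 ↦ 2  <
φ = 2, ψ = 2 ↦ 3  ≥
φ = 2, ψ = 3 ↦ 3  ≥
φ = 3, ψ = 0 ↦ 0  <
φ = 3, ψ = 1 ↦ 1  <
φ = 3, ψ = 2 ↦ 2  <
φ = 3, ψ = 3 ↦ 3  ≥
So 10 of the 16 assignments meet the threshold.

10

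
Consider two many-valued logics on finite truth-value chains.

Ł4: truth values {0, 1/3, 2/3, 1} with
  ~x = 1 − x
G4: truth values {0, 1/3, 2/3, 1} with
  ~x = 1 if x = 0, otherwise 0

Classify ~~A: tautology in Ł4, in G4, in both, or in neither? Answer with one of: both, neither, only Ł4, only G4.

In Ł4: at A = 0 the value is 0 — not a tautology.
In G4: at A = 0 the value is 0 — not a tautology.

neither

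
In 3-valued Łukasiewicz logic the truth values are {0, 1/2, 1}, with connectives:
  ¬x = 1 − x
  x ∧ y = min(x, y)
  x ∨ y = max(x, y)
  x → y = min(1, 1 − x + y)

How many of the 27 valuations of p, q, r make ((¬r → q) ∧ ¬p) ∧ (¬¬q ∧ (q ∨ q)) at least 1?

3

value 1: 3 assignments (counts)
value 1/2: 9 assignments
value 0: 15 assignments
So 3 of the 27 assignments meet the threshold.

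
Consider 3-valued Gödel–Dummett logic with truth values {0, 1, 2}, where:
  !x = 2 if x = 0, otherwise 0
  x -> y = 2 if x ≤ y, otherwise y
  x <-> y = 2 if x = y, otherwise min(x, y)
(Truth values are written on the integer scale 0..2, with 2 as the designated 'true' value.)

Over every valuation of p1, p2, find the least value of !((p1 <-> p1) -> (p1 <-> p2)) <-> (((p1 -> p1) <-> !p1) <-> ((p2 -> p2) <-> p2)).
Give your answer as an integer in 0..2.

Take p1 = 0, p2 = 1:
p1 <-> p1 = 0 <-> 0 = 2
p1 <-> p2 = 0 <-> 1 = 0
(p1 <-> p1) -> (p1 <-> p2) = 2 -> 0 = 0
!((p1 <-> p1) -> (p1 <-> p2)) = !0 = 2
p1 -> p1 = 0 -> 0 = 2
!p1 = !0 = 2
(p1 -> p1) <-> !p1 = 2 <-> 2 = 2
p2 -> p2 = 1 -> 1 = 2
(p2 -> p2) <-> p2 = 2 <-> 1 = 1
((p1 -> p1) <-> !p1) <-> ((p2 -> p2) <-> p2) = 2 <-> 1 = 1
!((p1 <-> p1) -> (p1 <-> p2)) <-> (((p1 -> p1) <-> !p1) <-> ((p2 -> p2) <-> p2)) = 2 <-> 1 = 1
No assignment yields a value below 1, so this is the minimum.

1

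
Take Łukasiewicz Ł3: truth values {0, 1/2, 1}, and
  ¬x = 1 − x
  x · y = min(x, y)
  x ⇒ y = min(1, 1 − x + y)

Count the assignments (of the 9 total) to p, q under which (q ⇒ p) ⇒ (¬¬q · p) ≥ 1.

p = 0, q = 0 ↦ 0  <
p = 0, q = 1/2 ↦ 1/2  <
p = 0, q = 1 ↦ 1  ≥
p = 1/2, q = 0 ↦ 0  <
p = 1/2, q = 1/2 ↦ 1/2  <
p = 1/2, q = 1 ↦ 1  ≥
p = 1, q = 0 ↦ 0  <
p = 1, q = 1/2 ↦ 1/2  <
p = 1, q = 1 ↦ 1  ≥
So 3 of the 9 assignments meet the threshold.

3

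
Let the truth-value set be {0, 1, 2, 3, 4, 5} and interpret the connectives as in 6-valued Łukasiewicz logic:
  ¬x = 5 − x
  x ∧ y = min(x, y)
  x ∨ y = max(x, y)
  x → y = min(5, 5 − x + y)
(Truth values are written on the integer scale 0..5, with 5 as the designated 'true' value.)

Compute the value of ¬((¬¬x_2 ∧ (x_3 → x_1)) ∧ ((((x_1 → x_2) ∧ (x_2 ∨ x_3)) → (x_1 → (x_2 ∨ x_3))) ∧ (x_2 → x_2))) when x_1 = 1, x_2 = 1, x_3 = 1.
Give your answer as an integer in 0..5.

¬x_2 = ¬1 = 4
¬¬x_2 = ¬4 = 1
x_3 → x_1 = 1 → 1 = 5
¬¬x_2 ∧ (x_3 → x_1) = 1 ∧ 5 = 1
x_1 → x_2 = 1 → 1 = 5
x_2 ∨ x_3 = 1 ∨ 1 = 1
(x_1 → x_2) ∧ (x_2 ∨ x_3) = 5 ∧ 1 = 1
x_2 ∨ x_3 = 1 ∨ 1 = 1
x_1 → (x_2 ∨ x_3) = 1 → 1 = 5
((x_1 → x_2) ∧ (x_2 ∨ x_3)) → (x_1 → (x_2 ∨ x_3)) = 1 → 5 = 5
x_2 → x_2 = 1 → 1 = 5
(((x_1 → x_2) ∧ (x_2 ∨ x_3)) → (x_1 → (x_2 ∨ x_3))) ∧ (x_2 → x_2) = 5 ∧ 5 = 5
(¬¬x_2 ∧ (x_3 → x_1)) ∧ ((((x_1 → x_2) ∧ (x_2 ∨ x_3)) → (x_1 → (x_2 ∨ x_3))) ∧ (x_2 → x_2)) = 1 ∧ 5 = 1
¬((¬¬x_2 ∧ (x_3 → x_1)) ∧ ((((x_1 → x_2) ∧ (x_2 ∨ x_3)) → (x_1 → (x_2 ∨ x_3))) ∧ (x_2 → x_2))) = ¬1 = 4

4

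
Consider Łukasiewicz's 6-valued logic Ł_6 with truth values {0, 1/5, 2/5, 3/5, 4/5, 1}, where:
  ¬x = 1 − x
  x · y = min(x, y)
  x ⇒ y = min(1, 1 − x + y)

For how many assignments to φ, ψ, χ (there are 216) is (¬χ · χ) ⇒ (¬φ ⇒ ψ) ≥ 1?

208

value 1: 208 assignments (counts)
value 4/5: 6 assignments
value 3/5: 2 assignments
So 208 of the 216 assignments meet the threshold.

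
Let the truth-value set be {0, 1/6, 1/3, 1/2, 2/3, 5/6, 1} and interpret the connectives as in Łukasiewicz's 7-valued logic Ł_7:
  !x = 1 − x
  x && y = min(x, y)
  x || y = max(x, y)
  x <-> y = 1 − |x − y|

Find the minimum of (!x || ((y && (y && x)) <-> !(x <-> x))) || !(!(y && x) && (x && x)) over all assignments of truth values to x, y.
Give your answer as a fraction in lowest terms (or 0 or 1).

1/2

Take x = 1/2, y = 1/2:
!x = !1/2 = 1/2
y && x = 1/2 && 1/2 = 1/2
y && (y && x) = 1/2 && 1/2 = 1/2
x <-> x = 1/2 <-> 1/2 = 1
!(x <-> x) = !1 = 0
(y && (y && x)) <-> !(x <-> x) = 1/2 <-> 0 = 1/2
!x || ((y && (y && x)) <-> !(x <-> x)) = 1/2 || 1/2 = 1/2
y && x = 1/2 && 1/2 = 1/2
!(y && x) = !1/2 = 1/2
x && x = 1/2 && 1/2 = 1/2
!(y && x) && (x && x) = 1/2 && 1/2 = 1/2
!(!(y && x) && (x && x)) = !1/2 = 1/2
(!x || ((y && (y && x)) <-> !(x <-> x))) || !(!(y && x) && (x && x)) = 1/2 || 1/2 = 1/2
No assignment yields a value below 1/2, so this is the minimum.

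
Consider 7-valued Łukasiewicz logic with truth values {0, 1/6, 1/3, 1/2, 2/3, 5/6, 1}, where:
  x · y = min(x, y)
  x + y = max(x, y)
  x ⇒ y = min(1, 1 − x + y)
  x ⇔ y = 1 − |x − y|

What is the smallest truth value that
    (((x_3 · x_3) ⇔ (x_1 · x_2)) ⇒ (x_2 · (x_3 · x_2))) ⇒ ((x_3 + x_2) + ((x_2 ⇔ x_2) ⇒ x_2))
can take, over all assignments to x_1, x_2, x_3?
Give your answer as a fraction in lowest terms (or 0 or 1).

Take x_1 = 0, x_2 = 1/2, x_3 = 1/2:
x_3 · x_3 = 1/2 · 1/2 = 1/2
x_1 · x_2 = 0 · 1/2 = 0
(x_3 · x_3) ⇔ (x_1 · x_2) = 1/2 ⇔ 0 = 1/2
x_3 · x_2 = 1/2 · 1/2 = 1/2
x_2 · (x_3 · x_2) = 1/2 · 1/2 = 1/2
((x_3 · x_3) ⇔ (x_1 · x_2)) ⇒ (x_2 · (x_3 · x_2)) = 1/2 ⇒ 1/2 = 1
x_3 + x_2 = 1/2 + 1/2 = 1/2
x_2 ⇔ x_2 = 1/2 ⇔ 1/2 = 1
(x_2 ⇔ x_2) ⇒ x_2 = 1 ⇒ 1/2 = 1/2
(x_3 + x_2) + ((x_2 ⇔ x_2) ⇒ x_2) = 1/2 + 1/2 = 1/2
(((x_3 · x_3) ⇔ (x_1 · x_2)) ⇒ (x_2 · (x_3 · x_2))) ⇒ ((x_3 + x_2) + ((x_2 ⇔ x_2) ⇒ x_2)) = 1 ⇒ 1/2 = 1/2
No assignment yields a value below 1/2, so this is the minimum.

1/2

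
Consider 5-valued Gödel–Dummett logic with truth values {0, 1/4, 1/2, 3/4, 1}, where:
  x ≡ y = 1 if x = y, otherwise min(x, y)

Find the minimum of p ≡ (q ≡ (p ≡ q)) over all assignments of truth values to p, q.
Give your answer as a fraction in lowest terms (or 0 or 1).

Take p = 1/4, q = 0:
p ≡ q = 1/4 ≡ 0 = 0
q ≡ (p ≡ q) = 0 ≡ 0 = 1
p ≡ (q ≡ (p ≡ q)) = 1/4 ≡ 1 = 1/4
No assignment yields a value below 1/4, so this is the minimum.

1/4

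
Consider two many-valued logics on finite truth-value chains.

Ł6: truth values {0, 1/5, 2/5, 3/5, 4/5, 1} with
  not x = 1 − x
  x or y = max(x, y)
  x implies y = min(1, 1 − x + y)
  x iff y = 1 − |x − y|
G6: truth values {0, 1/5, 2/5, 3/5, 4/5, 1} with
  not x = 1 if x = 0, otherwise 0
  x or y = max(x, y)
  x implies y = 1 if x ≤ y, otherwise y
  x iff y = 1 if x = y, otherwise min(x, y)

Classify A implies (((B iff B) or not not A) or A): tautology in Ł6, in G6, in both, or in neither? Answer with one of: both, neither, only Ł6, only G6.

In Ł6: every assignment gives 1 — tautology.
In G6: every assignment gives 1 — tautology.

both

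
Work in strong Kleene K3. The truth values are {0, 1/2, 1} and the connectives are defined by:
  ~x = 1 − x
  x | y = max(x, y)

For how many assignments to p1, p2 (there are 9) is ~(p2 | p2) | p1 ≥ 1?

p1 = 0, p2 = 0 ↦ 1  ≥
p1 = 0, p2 = 1/2 ↦ 1/2  <
p1 = 0, p2 = 1 ↦ 0  <
p1 = 1/2, p2 = 0 ↦ 1  ≥
p1 = 1/2, p2 = 1/2 ↦ 1/2  <
p1 = 1/2, p2 = 1 ↦ 1/2  <
p1 = 1, p2 = 0 ↦ 1  ≥
p1 = 1, p2 = 1/2 ↦ 1  ≥
p1 = 1, p2 = 1 ↦ 1  ≥
So 5 of the 9 assignments meet the threshold.

5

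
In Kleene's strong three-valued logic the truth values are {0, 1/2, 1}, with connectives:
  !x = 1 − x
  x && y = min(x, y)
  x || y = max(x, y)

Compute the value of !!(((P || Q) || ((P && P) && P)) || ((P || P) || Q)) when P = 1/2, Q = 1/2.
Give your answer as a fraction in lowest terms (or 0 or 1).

1/2

P || Q = 1/2 || 1/2 = 1/2
P && P = 1/2 && 1/2 = 1/2
(P && P) && P = 1/2 && 1/2 = 1/2
(P || Q) || ((P && P) && P) = 1/2 || 1/2 = 1/2
P || P = 1/2 || 1/2 = 1/2
(P || P) || Q = 1/2 || 1/2 = 1/2
((P || Q) || ((P && P) && P)) || ((P || P) || Q) = 1/2 || 1/2 = 1/2
!(((P || Q) || ((P && P) && P)) || ((P || P) || Q)) = !1/2 = 1/2
!!(((P || Q) || ((P && P) && P)) || ((P || P) || Q)) = !1/2 = 1/2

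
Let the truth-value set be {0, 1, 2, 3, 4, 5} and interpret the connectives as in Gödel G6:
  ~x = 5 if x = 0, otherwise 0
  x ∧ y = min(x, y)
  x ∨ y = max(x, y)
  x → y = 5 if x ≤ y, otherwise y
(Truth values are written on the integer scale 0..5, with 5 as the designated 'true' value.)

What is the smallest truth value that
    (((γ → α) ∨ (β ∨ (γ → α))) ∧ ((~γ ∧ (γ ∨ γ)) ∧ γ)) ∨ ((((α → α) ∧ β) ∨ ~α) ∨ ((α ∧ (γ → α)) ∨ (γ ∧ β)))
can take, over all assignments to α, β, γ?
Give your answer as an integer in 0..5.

1

Take α = 1, β = 0, γ = 0:
γ → α = 0 → 1 = 5
γ → α = 0 → 1 = 5
β ∨ (γ → α) = 0 ∨ 5 = 5
(γ → α) ∨ (β ∨ (γ → α)) = 5 ∨ 5 = 5
~γ = ~0 = 5
γ ∨ γ = 0 ∨ 0 = 0
~γ ∧ (γ ∨ γ) = 5 ∧ 0 = 0
(~γ ∧ (γ ∨ γ)) ∧ γ = 0 ∧ 0 = 0
((γ → α) ∨ (β ∨ (γ → α))) ∧ ((~γ ∧ (γ ∨ γ)) ∧ γ) = 5 ∧ 0 = 0
α → α = 1 → 1 = 5
(α → α) ∧ β = 5 ∧ 0 = 0
~α = ~1 = 0
((α → α) ∧ β) ∨ ~α = 0 ∨ 0 = 0
γ → α = 0 → 1 = 5
α ∧ (γ → α) = 1 ∧ 5 = 1
γ ∧ β = 0 ∧ 0 = 0
(α ∧ (γ → α)) ∨ (γ ∧ β) = 1 ∨ 0 = 1
(((α → α) ∧ β) ∨ ~α) ∨ ((α ∧ (γ → α)) ∨ (γ ∧ β)) = 0 ∨ 1 = 1
(((γ → α) ∨ (β ∨ (γ → α))) ∧ ((~γ ∧ (γ ∨ γ)) ∧ γ)) ∨ ((((α → α) ∧ β) ∨ ~α) ∨ ((α ∧ (γ → α)) ∨ (γ ∧ β))) = 0 ∨ 1 = 1
No assignment yields a value below 1, so this is the minimum.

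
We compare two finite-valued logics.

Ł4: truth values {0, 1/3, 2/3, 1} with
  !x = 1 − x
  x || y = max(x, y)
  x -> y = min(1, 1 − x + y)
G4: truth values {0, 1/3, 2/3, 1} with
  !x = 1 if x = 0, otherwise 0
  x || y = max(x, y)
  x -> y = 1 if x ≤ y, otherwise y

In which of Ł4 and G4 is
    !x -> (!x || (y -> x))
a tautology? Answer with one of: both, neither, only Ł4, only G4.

In Ł4: every assignment gives 1 — tautology.
In G4: every assignment gives 1 — tautology.

both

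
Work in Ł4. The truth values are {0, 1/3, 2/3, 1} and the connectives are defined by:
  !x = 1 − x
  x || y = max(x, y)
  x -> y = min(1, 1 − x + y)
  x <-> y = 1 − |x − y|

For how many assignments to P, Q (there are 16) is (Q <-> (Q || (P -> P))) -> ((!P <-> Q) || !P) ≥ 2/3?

14

P = 0, Q = 0 ↦ 1  ≥
P = 0, Q = 1/3 ↦ 1  ≥
P = 0, Q = 2/3 ↦ 1  ≥
P = 0, Q = 1 ↦ 1  ≥
P = 1/3, Q = 0 ↦ 1  ≥
P = 1/3, Q = 1/3 ↦ 1  ≥
P = 1/3, Q = 2/3 ↦ 1  ≥
P = 1/3, Q = 1 ↦ 2/3  ≥
P = 2/3, Q = 0 ↦ 1  ≥
P = 2/3, Q = 1/3 ↦ 1  ≥
P = 2/3, Q = 2/3 ↦ 1  ≥
P = 2/3, Q = 1 ↦ 1/3  <
P = 1, Q = 0 ↦ 1  ≥
P = 1, Q = 1/3 ↦ 1  ≥
P = 1, Q = 2/3 ↦ 2/3  ≥
P = 1, Q = 1 ↦ 0  <
So 14 of the 16 assignments meet the threshold.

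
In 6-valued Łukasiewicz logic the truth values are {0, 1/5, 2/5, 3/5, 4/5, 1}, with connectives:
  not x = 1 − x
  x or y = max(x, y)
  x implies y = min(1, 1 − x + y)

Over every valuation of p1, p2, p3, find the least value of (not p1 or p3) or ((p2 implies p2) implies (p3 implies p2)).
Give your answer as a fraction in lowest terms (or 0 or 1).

3/5

Take p1 = 2/5, p2 = 0, p3 = 2/5:
not p1 = not 2/5 = 3/5
not p1 or p3 = 3/5 or 2/5 = 3/5
p2 implies p2 = 0 implies 0 = 1
p3 implies p2 = 2/5 implies 0 = 3/5
(p2 implies p2) implies (p3 implies p2) = 1 implies 3/5 = 3/5
(not p1 or p3) or ((p2 implies p2) implies (p3 implies p2)) = 3/5 or 3/5 = 3/5
No assignment yields a value below 3/5, so this is the minimum.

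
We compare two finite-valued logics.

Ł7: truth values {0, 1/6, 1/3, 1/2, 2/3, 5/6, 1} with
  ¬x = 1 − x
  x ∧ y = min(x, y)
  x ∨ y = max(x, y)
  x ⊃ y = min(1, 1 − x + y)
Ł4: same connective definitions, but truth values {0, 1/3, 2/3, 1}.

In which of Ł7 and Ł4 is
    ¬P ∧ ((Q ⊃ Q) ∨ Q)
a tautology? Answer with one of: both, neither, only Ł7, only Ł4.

In Ł7: at P = 1/6, Q = 0 the value is 5/6 — not a tautology.
In Ł4: at P = 1/3, Q = 0 the value is 2/3 — not a tautology.

neither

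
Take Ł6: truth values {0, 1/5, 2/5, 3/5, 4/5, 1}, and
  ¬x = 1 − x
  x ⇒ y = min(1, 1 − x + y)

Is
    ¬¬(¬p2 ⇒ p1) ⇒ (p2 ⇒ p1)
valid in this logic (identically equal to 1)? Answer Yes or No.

Counterexample: take p1 = 0, p2 = 3/5.
¬p2 = ¬3/5 = 2/5
¬p2 ⇒ p1 = 2/5 ⇒ 0 = 3/5
¬(¬p2 ⇒ p1) = ¬3/5 = 2/5
¬¬(¬p2 ⇒ p1) = ¬2/5 = 3/5
p2 ⇒ p1 = 3/5 ⇒ 0 = 2/5
¬¬(¬p2 ⇒ p1) ⇒ (p2 ⇒ p1) = 3/5 ⇒ 2/5 = 4/5
This gives 4/5 ≠ 1.

No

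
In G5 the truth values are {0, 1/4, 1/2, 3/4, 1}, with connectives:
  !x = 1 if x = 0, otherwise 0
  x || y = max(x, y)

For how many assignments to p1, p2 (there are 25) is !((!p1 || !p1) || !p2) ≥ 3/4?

value 1: 16 assignments (counts)
value 0: 9 assignments
So 16 of the 25 assignments meet the threshold.

16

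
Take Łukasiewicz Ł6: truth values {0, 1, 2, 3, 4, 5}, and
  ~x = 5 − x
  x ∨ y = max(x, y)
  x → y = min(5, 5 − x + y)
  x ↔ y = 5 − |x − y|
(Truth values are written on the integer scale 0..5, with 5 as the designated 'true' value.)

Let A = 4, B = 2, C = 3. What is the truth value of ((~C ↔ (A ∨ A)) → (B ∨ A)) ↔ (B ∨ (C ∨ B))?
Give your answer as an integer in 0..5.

~C = ~3 = 2
A ∨ A = 4 ∨ 4 = 4
~C ↔ (A ∨ A) = 2 ↔ 4 = 3
B ∨ A = 2 ∨ 4 = 4
(~C ↔ (A ∨ A)) → (B ∨ A) = 3 → 4 = 5
C ∨ B = 3 ∨ 2 = 3
B ∨ (C ∨ B) = 2 ∨ 3 = 3
((~C ↔ (A ∨ A)) → (B ∨ A)) ↔ (B ∨ (C ∨ B)) = 5 ↔ 3 = 3

3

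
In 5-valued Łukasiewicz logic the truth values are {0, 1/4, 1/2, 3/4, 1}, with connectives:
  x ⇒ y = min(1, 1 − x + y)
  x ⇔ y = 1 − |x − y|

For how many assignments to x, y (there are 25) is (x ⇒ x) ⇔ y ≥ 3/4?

10

value 1: 5 assignments (counts)
value 3/4: 5 assignments (counts)
value 1/2: 5 assignments
value 1/4: 5 assignments
value 0: 5 assignments
So 10 of the 25 assignments meet the threshold.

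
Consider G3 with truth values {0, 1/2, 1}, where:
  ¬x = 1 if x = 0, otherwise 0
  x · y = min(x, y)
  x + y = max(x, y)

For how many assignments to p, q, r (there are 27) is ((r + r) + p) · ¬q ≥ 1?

5

value 1: 5 assignments (counts)
value 1/2: 3 assignments
value 0: 19 assignments
So 5 of the 27 assignments meet the threshold.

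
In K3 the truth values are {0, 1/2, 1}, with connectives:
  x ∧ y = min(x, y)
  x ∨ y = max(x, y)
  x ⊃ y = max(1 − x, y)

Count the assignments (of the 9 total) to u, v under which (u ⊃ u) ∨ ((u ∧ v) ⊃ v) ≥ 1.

8

u = 0, v = 0 ↦ 1  ≥
u = 0, v = 1/2 ↦ 1  ≥
u = 0, v = 1 ↦ 1  ≥
u = 1/2, v = 0 ↦ 1  ≥
u = 1/2, v = 1/2 ↦ 1/2  <
u = 1/2, v = 1 ↦ 1  ≥
u = 1, v = 0 ↦ 1  ≥
u = 1, v = 1/2 ↦ 1  ≥
u = 1, v = 1 ↦ 1  ≥
So 8 of the 9 assignments meet the threshold.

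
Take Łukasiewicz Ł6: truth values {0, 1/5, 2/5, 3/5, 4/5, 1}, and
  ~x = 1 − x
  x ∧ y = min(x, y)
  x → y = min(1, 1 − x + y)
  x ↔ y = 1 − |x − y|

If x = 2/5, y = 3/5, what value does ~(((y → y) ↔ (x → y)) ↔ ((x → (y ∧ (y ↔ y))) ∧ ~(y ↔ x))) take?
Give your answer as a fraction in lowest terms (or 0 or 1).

y → y = 3/5 → 3/5 = 1
x → y = 2/5 → 3/5 = 1
(y → y) ↔ (x → y) = 1 ↔ 1 = 1
y ↔ y = 3/5 ↔ 3/5 = 1
y ∧ (y ↔ y) = 3/5 ∧ 1 = 3/5
x → (y ∧ (y ↔ y)) = 2/5 → 3/5 = 1
y ↔ x = 3/5 ↔ 2/5 = 4/5
~(y ↔ x) = ~4/5 = 1/5
(x → (y ∧ (y ↔ y))) ∧ ~(y ↔ x) = 1 ∧ 1/5 = 1/5
((y → y) ↔ (x → y)) ↔ ((x → (y ∧ (y ↔ y))) ∧ ~(y ↔ x)) = 1 ↔ 1/5 = 1/5
~(((y → y) ↔ (x → y)) ↔ ((x → (y ∧ (y ↔ y))) ∧ ~(y ↔ x))) = ~1/5 = 4/5

4/5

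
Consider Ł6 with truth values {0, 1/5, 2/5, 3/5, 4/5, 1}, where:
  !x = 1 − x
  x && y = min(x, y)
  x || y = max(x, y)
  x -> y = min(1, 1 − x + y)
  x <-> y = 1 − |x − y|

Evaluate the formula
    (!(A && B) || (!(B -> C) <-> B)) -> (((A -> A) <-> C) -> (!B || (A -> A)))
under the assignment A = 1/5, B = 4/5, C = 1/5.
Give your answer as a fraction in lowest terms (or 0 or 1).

1

A && B = 1/5 && 4/5 = 1/5
!(A && B) = !1/5 = 4/5
B -> C = 4/5 -> 1/5 = 2/5
!(B -> C) = !2/5 = 3/5
!(B -> C) <-> B = 3/5 <-> 4/5 = 4/5
!(A && B) || (!(B -> C) <-> B) = 4/5 || 4/5 = 4/5
A -> A = 1/5 -> 1/5 = 1
(A -> A) <-> C = 1 <-> 1/5 = 1/5
!B = !4/5 = 1/5
A -> A = 1/5 -> 1/5 = 1
!B || (A -> A) = 1/5 || 1 = 1
((A -> A) <-> C) -> (!B || (A -> A)) = 1/5 -> 1 = 1
(!(A && B) || (!(B -> C) <-> B)) -> (((A -> A) <-> C) -> (!B || (A -> A))) = 4/5 -> 1 = 1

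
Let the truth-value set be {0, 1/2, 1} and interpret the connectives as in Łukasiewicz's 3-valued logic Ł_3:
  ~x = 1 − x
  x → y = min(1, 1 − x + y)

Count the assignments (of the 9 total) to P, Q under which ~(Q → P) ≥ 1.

1

P = 0, Q = 0 ↦ 0  <
P = 0, Q = 1/2 ↦ 1/2  <
P = 0, Q = 1 ↦ 1  ≥
P = 1/2, Q = 0 ↦ 0  <
P = 1/2, Q = 1/2 ↦ 0  <
P = 1/2, Q = 1 ↦ 1/2  <
P = 1, Q = 0 ↦ 0  <
P = 1, Q = 1/2 ↦ 0  <
P = 1, Q = 1 ↦ 0  <
So 1 of the 9 assignments meets the threshold.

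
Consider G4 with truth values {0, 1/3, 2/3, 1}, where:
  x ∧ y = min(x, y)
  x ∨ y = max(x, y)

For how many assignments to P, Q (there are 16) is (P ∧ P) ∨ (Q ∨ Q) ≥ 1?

P = 0, Q = 0 ↦ 0  <
P = 0, Q = 1/3 ↦ 1/3  <
P = 0, Q = 2/3 ↦ 2/3  <
P = 0, Q = 1 ↦ 1  ≥
P = 1/3, Q = 0 ↦ 1/3  <
P = 1/3, Q = 1/3 ↦ 1/3  <
P = 1/3, Q = 2/3 ↦ 2/3  <
P = 1/3, Q = 1 ↦ 1  ≥
P = 2/3, Q = 0 ↦ 2/3  <
P = 2/3, Q = 1/3 ↦ 2/3  <
P = 2/3, Q = 2/3 ↦ 2/3  <
P = 2/3, Q = 1 ↦ 1  ≥
P = 1, Q = 0 ↦ 1  ≥
P = 1, Q = 1/3 ↦ 1  ≥
P = 1, Q = 2/3 ↦ 1  ≥
P = 1, Q = 1 ↦ 1  ≥
So 7 of the 16 assignments meet the threshold.

7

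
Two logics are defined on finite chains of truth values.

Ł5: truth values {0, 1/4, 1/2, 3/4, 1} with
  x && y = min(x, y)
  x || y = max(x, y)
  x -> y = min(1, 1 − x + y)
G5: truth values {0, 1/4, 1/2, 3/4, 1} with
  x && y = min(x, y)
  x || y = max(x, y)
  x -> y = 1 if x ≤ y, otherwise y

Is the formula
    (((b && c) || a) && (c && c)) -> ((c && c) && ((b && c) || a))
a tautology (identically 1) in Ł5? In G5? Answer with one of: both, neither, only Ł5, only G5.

both

In Ł5: every assignment gives 1 — tautology.
In G5: every assignment gives 1 — tautology.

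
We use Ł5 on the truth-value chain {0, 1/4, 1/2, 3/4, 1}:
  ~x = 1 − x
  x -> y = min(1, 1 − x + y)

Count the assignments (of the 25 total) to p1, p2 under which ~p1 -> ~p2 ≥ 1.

value 1: 15 assignments (counts)
value 3/4: 4 assignments
value 1/2: 3 assignments
value 1/4: 2 assignments
value 0: 1 assignment
So 15 of the 25 assignments meet the threshold.

15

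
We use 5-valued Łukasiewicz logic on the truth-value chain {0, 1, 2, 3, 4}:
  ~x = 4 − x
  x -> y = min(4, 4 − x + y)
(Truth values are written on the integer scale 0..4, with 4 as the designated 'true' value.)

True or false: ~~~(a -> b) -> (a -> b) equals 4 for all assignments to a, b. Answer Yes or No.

No

Counterexample: take a = 3, b = 0.
a -> b = 3 -> 0 = 1
~(a -> b) = ~1 = 3
~~(a -> b) = ~3 = 1
~~~(a -> b) = ~1 = 3
a -> b = 3 -> 0 = 1
~~~(a -> b) -> (a -> b) = 3 -> 1 = 2
This gives 2 ≠ 4.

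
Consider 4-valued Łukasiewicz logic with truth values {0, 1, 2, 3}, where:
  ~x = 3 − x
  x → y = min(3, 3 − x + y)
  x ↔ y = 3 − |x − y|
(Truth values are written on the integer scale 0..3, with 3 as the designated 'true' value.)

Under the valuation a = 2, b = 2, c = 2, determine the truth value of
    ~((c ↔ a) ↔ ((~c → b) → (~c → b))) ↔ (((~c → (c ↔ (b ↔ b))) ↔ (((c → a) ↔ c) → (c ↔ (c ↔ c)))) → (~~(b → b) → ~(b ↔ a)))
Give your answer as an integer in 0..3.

3

c ↔ a = 2 ↔ 2 = 3
~c = ~2 = 1
~c → b = 1 → 2 = 3
~c = ~2 = 1
~c → b = 1 → 2 = 3
(~c → b) → (~c → b) = 3 → 3 = 3
(c ↔ a) ↔ ((~c → b) → (~c → b)) = 3 ↔ 3 = 3
~((c ↔ a) ↔ ((~c → b) → (~c → b))) = ~3 = 0
~c = ~2 = 1
b ↔ b = 2 ↔ 2 = 3
c ↔ (b ↔ b) = 2 ↔ 3 = 2
~c → (c ↔ (b ↔ b)) = 1 → 2 = 3
c → a = 2 → 2 = 3
(c → a) ↔ c = 3 ↔ 2 = 2
c ↔ c = 2 ↔ 2 = 3
c ↔ (c ↔ c) = 2 ↔ 3 = 2
((c → a) ↔ c) → (c ↔ (c ↔ c)) = 2 → 2 = 3
(~c → (c ↔ (b ↔ b))) ↔ (((c → a) ↔ c) → (c ↔ (c ↔ c))) = 3 ↔ 3 = 3
b → b = 2 → 2 = 3
~(b → b) = ~3 = 0
~~(b → b) = ~0 = 3
b ↔ a = 2 ↔ 2 = 3
~(b ↔ a) = ~3 = 0
~~(b → b) → ~(b ↔ a) = 3 → 0 = 0
((~c → (c ↔ (b ↔ b))) ↔ (((c → a) ↔ c) → (c ↔ (c ↔ c)))) → (~~(b → b) → ~(b ↔ a)) = 3 → 0 = 0
~((c ↔ a) ↔ ((~c → b) → (~c → b))) ↔ (((~c → (c ↔ (b ↔ b))) ↔ (((c → a) ↔ c) → (c ↔ (c ↔ c)))) → (~~(b → b) → ~(b ↔ a))) = 0 ↔ 0 = 3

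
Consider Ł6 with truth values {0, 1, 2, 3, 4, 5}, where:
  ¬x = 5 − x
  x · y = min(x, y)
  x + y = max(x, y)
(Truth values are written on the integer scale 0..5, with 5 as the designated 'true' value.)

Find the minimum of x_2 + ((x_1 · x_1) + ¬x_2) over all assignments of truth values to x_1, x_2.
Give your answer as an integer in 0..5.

3

Take x_1 = 0, x_2 = 2:
x_1 · x_1 = 0 · 0 = 0
¬x_2 = ¬2 = 3
(x_1 · x_1) + ¬x_2 = 0 + 3 = 3
x_2 + ((x_1 · x_1) + ¬x_2) = 2 + 3 = 3
No assignment yields a value below 3, so this is the minimum.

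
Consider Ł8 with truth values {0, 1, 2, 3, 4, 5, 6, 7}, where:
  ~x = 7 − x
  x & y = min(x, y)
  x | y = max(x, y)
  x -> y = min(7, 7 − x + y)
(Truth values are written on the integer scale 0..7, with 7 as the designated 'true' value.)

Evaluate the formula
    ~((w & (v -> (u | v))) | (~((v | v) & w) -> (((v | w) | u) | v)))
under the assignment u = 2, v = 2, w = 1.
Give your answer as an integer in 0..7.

4

u | v = 2 | 2 = 2
v -> (u | v) = 2 -> 2 = 7
w & (v -> (u | v)) = 1 & 7 = 1
v | v = 2 | 2 = 2
(v | v) & w = 2 & 1 = 1
~((v | v) & w) = ~1 = 6
v | w = 2 | 1 = 2
(v | w) | u = 2 | 2 = 2
((v | w) | u) | v = 2 | 2 = 2
~((v | v) & w) -> (((v | w) | u) | v) = 6 -> 2 = 3
(w & (v -> (u | v))) | (~((v | v) & w) -> (((v | w) | u) | v)) = 1 | 3 = 3
~((w & (v -> (u | v))) | (~((v | v) & w) -> (((v | w) | u) | v))) = ~3 = 4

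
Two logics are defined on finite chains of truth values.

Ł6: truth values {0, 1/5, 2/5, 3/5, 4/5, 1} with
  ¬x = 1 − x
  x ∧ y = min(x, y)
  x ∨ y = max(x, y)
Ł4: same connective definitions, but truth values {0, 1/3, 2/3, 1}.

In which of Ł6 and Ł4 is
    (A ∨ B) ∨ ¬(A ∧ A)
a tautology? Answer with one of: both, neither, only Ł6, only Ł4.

In Ł6: at A = 1/5, B = 0 the value is 4/5 — not a tautology.
In Ł4: at A = 1/3, B = 0 the value is 2/3 — not a tautology.

neither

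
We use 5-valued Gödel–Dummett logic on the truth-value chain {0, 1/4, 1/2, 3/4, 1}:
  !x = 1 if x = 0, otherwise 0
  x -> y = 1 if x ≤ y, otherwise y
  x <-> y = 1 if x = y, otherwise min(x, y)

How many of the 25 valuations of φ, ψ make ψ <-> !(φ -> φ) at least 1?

value 1: 5 assignments (counts)
value 0: 20 assignments
So 5 of the 25 assignments meet the threshold.

5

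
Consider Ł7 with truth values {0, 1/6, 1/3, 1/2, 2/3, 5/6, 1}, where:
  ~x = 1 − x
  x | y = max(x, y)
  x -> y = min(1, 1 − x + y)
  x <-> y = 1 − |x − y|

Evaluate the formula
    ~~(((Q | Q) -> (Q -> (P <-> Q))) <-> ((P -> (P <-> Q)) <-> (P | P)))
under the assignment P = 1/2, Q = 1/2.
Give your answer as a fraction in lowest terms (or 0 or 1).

Q | Q = 1/2 | 1/2 = 1/2
P <-> Q = 1/2 <-> 1/2 = 1
Q -> (P <-> Q) = 1/2 -> 1 = 1
(Q | Q) -> (Q -> (P <-> Q)) = 1/2 -> 1 = 1
P <-> Q = 1/2 <-> 1/2 = 1
P -> (P <-> Q) = 1/2 -> 1 = 1
P | P = 1/2 | 1/2 = 1/2
(P -> (P <-> Q)) <-> (P | P) = 1 <-> 1/2 = 1/2
((Q | Q) -> (Q -> (P <-> Q))) <-> ((P -> (P <-> Q)) <-> (P | P)) = 1 <-> 1/2 = 1/2
~(((Q | Q) -> (Q -> (P <-> Q))) <-> ((P -> (P <-> Q)) <-> (P | P))) = ~1/2 = 1/2
~~(((Q | Q) -> (Q -> (P <-> Q))) <-> ((P -> (P <-> Q)) <-> (P | P))) = ~1/2 = 1/2

1/2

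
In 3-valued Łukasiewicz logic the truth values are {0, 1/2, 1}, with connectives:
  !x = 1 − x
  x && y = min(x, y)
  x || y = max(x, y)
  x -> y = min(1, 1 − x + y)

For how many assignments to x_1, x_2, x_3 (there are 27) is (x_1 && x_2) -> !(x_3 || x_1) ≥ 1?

value 1: 19 assignments (counts)
value 1/2: 5 assignments
value 0: 3 assignments
So 19 of the 27 assignments meet the threshold.

19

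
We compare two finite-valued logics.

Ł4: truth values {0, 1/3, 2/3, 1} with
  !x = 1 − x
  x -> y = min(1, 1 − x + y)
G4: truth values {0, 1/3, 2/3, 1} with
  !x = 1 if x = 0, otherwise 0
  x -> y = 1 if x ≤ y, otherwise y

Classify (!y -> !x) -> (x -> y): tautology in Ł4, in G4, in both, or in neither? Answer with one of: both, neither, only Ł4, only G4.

In Ł4: every assignment gives 1 — tautology.
In G4: at x = 2/3, y = 1/3 the value is 1/3 — not a tautology.

only Ł4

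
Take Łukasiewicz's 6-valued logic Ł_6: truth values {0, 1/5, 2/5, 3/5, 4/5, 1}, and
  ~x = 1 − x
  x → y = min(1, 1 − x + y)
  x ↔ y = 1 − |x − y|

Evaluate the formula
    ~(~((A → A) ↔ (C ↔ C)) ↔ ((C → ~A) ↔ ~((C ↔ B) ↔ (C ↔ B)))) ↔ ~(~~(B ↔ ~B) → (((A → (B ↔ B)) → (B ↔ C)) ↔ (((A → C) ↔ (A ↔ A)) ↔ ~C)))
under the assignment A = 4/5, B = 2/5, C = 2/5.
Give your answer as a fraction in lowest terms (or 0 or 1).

A → A = 4/5 → 4/5 = 1
C ↔ C = 2/5 ↔ 2/5 = 1
(A → A) ↔ (C ↔ C) = 1 ↔ 1 = 1
~((A → A) ↔ (C ↔ C)) = ~1 = 0
~A = ~4/5 = 1/5
C → ~A = 2/5 → 1/5 = 4/5
C ↔ B = 2/5 ↔ 2/5 = 1
C ↔ B = 2/5 ↔ 2/5 = 1
(C ↔ B) ↔ (C ↔ B) = 1 ↔ 1 = 1
~((C ↔ B) ↔ (C ↔ B)) = ~1 = 0
(C → ~A) ↔ ~((C ↔ B) ↔ (C ↔ B)) = 4/5 ↔ 0 = 1/5
~((A → A) ↔ (C ↔ C)) ↔ ((C → ~A) ↔ ~((C ↔ B) ↔ (C ↔ B))) = 0 ↔ 1/5 = 4/5
~(~((A → A) ↔ (C ↔ C)) ↔ ((C → ~A) ↔ ~((C ↔ B) ↔ (C ↔ B)))) = ~4/5 = 1/5
~B = ~2/5 = 3/5
B ↔ ~B = 2/5 ↔ 3/5 = 4/5
~(B ↔ ~B) = ~4/5 = 1/5
~~(B ↔ ~B) = ~1/5 = 4/5
B ↔ B = 2/5 ↔ 2/5 = 1
A → (B ↔ B) = 4/5 → 1 = 1
B ↔ C = 2/5 ↔ 2/5 = 1
(A → (B ↔ B)) → (B ↔ C) = 1 → 1 = 1
A → C = 4/5 → 2/5 = 3/5
A ↔ A = 4/5 ↔ 4/5 = 1
(A → C) ↔ (A ↔ A) = 3/5 ↔ 1 = 3/5
~C = ~2/5 = 3/5
((A → C) ↔ (A ↔ A)) ↔ ~C = 3/5 ↔ 3/5 = 1
((A → (B ↔ B)) → (B ↔ C)) ↔ (((A → C) ↔ (A ↔ A)) ↔ ~C) = 1 ↔ 1 = 1
~~(B ↔ ~B) → (((A → (B ↔ B)) → (B ↔ C)) ↔ (((A → C) ↔ (A ↔ A)) ↔ ~C)) = 4/5 → 1 = 1
~(~~(B ↔ ~B) → (((A → (B ↔ B)) → (B ↔ C)) ↔ (((A → C) ↔ (A ↔ A)) ↔ ~C))) = ~1 = 0
~(~((A → A) ↔ (C ↔ C)) ↔ ((C → ~A) ↔ ~((C ↔ B) ↔ (C ↔ B)))) ↔ ~(~~(B ↔ ~B) → (((A → (B ↔ B)) → (B ↔ C)) ↔ (((A → C) ↔ (A ↔ A)) ↔ ~C))) = 1/5 ↔ 0 = 4/5

4/5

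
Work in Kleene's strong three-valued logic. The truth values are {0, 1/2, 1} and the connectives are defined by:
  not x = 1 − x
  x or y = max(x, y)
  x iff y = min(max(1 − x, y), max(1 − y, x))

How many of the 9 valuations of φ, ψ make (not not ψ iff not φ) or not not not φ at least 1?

4

φ = 0, ψ = 0 ↦ 1  ≥
φ = 0, ψ = 1/2 ↦ 1  ≥
φ = 0, ψ = 1 ↦ 1  ≥
φ = 1/2, ψ = 0 ↦ 1/2  <
φ = 1/2, ψ = 1/2 ↦ 1/2  <
φ = 1/2, ψ = 1 ↦ 1/2  <
φ = 1, ψ = 0 ↦ 1  ≥
φ = 1, ψ = 1/2 ↦ 1/2  <
φ = 1, ψ = 1 ↦ 0  <
So 4 of the 9 assignments meet the threshold.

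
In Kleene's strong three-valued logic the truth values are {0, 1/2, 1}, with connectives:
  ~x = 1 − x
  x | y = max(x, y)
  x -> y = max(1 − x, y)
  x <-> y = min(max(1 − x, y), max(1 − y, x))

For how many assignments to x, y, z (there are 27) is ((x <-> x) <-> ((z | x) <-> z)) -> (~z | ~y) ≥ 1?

15

value 1: 15 assignments (counts)
value 1/2: 10 assignments
value 0: 2 assignments
So 15 of the 27 assignments meet the threshold.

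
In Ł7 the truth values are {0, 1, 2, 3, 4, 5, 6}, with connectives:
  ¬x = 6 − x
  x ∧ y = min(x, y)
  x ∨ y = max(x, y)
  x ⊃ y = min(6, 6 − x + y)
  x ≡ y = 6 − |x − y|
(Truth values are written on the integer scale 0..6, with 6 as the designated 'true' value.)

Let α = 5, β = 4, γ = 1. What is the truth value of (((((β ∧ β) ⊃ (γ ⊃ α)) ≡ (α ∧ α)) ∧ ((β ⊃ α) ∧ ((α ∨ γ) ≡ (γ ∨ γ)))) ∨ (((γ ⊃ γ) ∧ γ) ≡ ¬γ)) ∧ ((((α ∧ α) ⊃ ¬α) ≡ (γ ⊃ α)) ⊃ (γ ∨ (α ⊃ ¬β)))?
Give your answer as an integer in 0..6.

2

β ∧ β = 4 ∧ 4 = 4
γ ⊃ α = 1 ⊃ 5 = 6
(β ∧ β) ⊃ (γ ⊃ α) = 4 ⊃ 6 = 6
α ∧ α = 5 ∧ 5 = 5
((β ∧ β) ⊃ (γ ⊃ α)) ≡ (α ∧ α) = 6 ≡ 5 = 5
β ⊃ α = 4 ⊃ 5 = 6
α ∨ γ = 5 ∨ 1 = 5
γ ∨ γ = 1 ∨ 1 = 1
(α ∨ γ) ≡ (γ ∨ γ) = 5 ≡ 1 = 2
(β ⊃ α) ∧ ((α ∨ γ) ≡ (γ ∨ γ)) = 6 ∧ 2 = 2
(((β ∧ β) ⊃ (γ ⊃ α)) ≡ (α ∧ α)) ∧ ((β ⊃ α) ∧ ((α ∨ γ) ≡ (γ ∨ γ))) = 5 ∧ 2 = 2
γ ⊃ γ = 1 ⊃ 1 = 6
(γ ⊃ γ) ∧ γ = 6 ∧ 1 = 1
¬γ = ¬1 = 5
((γ ⊃ γ) ∧ γ) ≡ ¬γ = 1 ≡ 5 = 2
((((β ∧ β) ⊃ (γ ⊃ α)) ≡ (α ∧ α)) ∧ ((β ⊃ α) ∧ ((α ∨ γ) ≡ (γ ∨ γ)))) ∨ (((γ ⊃ γ) ∧ γ) ≡ ¬γ) = 2 ∨ 2 = 2
α ∧ α = 5 ∧ 5 = 5
¬α = ¬5 = 1
(α ∧ α) ⊃ ¬α = 5 ⊃ 1 = 2
γ ⊃ α = 1 ⊃ 5 = 6
((α ∧ α) ⊃ ¬α) ≡ (γ ⊃ α) = 2 ≡ 6 = 2
¬β = ¬4 = 2
α ⊃ ¬β = 5 ⊃ 2 = 3
γ ∨ (α ⊃ ¬β) = 1 ∨ 3 = 3
(((α ∧ α) ⊃ ¬α) ≡ (γ ⊃ α)) ⊃ (γ ∨ (α ⊃ ¬β)) = 2 ⊃ 3 = 6
(((((β ∧ β) ⊃ (γ ⊃ α)) ≡ (α ∧ α)) ∧ ((β ⊃ α) ∧ ((α ∨ γ) ≡ (γ ∨ γ)))) ∨ (((γ ⊃ γ) ∧ γ) ≡ ¬γ)) ∧ ((((α ∧ α) ⊃ ¬α) ≡ (γ ⊃ α)) ⊃ (γ ∨ (α ⊃ ¬β))) = 2 ∧ 6 = 2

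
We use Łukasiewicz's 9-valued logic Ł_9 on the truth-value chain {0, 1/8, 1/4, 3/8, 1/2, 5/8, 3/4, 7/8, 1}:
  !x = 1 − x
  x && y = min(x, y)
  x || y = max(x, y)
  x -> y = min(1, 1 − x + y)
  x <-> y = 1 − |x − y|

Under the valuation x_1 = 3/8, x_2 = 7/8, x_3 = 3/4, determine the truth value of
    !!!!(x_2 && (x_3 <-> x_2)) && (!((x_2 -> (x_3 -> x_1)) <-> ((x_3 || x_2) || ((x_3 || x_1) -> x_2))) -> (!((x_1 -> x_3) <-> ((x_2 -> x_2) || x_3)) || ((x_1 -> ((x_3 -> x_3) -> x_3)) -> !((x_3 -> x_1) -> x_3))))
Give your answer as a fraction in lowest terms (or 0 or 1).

3/4

x_3 <-> x_2 = 3/4 <-> 7/8 = 7/8
x_2 && (x_3 <-> x_2) = 7/8 && 7/8 = 7/8
!(x_2 && (x_3 <-> x_2)) = !7/8 = 1/8
!!(x_2 && (x_3 <-> x_2)) = !1/8 = 7/8
!!!(x_2 && (x_3 <-> x_2)) = !7/8 = 1/8
!!!!(x_2 && (x_3 <-> x_2)) = !1/8 = 7/8
x_3 -> x_1 = 3/4 -> 3/8 = 5/8
x_2 -> (x_3 -> x_1) = 7/8 -> 5/8 = 3/4
x_3 || x_2 = 3/4 || 7/8 = 7/8
x_3 || x_1 = 3/4 || 3/8 = 3/4
(x_3 || x_1) -> x_2 = 3/4 -> 7/8 = 1
(x_3 || x_2) || ((x_3 || x_1) -> x_2) = 7/8 || 1 = 1
(x_2 -> (x_3 -> x_1)) <-> ((x_3 || x_2) || ((x_3 || x_1) -> x_2)) = 3/4 <-> 1 = 3/4
!((x_2 -> (x_3 -> x_1)) <-> ((x_3 || x_2) || ((x_3 || x_1) -> x_2))) = !3/4 = 1/4
x_1 -> x_3 = 3/8 -> 3/4 = 1
x_2 -> x_2 = 7/8 -> 7/8 = 1
(x_2 -> x_2) || x_3 = 1 || 3/4 = 1
(x_1 -> x_3) <-> ((x_2 -> x_2) || x_3) = 1 <-> 1 = 1
!((x_1 -> x_3) <-> ((x_2 -> x_2) || x_3)) = !1 = 0
x_3 -> x_3 = 3/4 -> 3/4 = 1
(x_3 -> x_3) -> x_3 = 1 -> 3/4 = 3/4
x_1 -> ((x_3 -> x_3) -> x_3) = 3/8 -> 3/4 = 1
x_3 -> x_1 = 3/4 -> 3/8 = 5/8
(x_3 -> x_1) -> x_3 = 5/8 -> 3/4 = 1
!((x_3 -> x_1) -> x_3) = !1 = 0
(x_1 -> ((x_3 -> x_3) -> x_3)) -> !((x_3 -> x_1) -> x_3) = 1 -> 0 = 0
!((x_1 -> x_3) <-> ((x_2 -> x_2) || x_3)) || ((x_1 -> ((x_3 -> x_3) -> x_3)) -> !((x_3 -> x_1) -> x_3)) = 0 || 0 = 0
!((x_2 -> (x_3 -> x_1)) <-> ((x_3 || x_2) || ((x_3 || x_1) -> x_2))) -> (!((x_1 -> x_3) <-> ((x_2 -> x_2) || x_3)) || ((x_1 -> ((x_3 -> x_3) -> x_3)) -> !((x_3 -> x_1) -> x_3))) = 1/4 -> 0 = 3/4
!!!!(x_2 && (x_3 <-> x_2)) && (!((x_2 -> (x_3 -> x_1)) <-> ((x_3 || x_2) || ((x_3 || x_1) -> x_2))) -> (!((x_1 -> x_3) <-> ((x_2 -> x_2) || x_3)) || ((x_1 -> ((x_3 -> x_3) -> x_3)) -> !((x_3 -> x_1) -> x_3)))) = 7/8 && 3/4 = 3/4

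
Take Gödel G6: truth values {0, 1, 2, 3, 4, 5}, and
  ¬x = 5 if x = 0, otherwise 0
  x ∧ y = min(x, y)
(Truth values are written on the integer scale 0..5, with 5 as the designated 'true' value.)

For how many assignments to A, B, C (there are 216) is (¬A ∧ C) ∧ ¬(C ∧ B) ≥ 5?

value 5: 1 assignment (counts)
value 4: 1 assignment
value 3: 1 assignment
value 2: 1 assignment
value 1: 1 assignment
value 0: 211 assignments
So 1 of the 216 assignments meets the threshold.

1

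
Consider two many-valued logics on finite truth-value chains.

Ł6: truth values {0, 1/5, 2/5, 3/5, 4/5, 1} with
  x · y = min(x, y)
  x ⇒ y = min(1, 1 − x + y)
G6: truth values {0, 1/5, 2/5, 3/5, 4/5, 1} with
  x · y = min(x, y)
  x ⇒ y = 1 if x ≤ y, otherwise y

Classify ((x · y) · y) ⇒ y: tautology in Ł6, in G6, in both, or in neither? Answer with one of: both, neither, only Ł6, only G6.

In Ł6: every assignment gives 1 — tautology.
In G6: every assignment gives 1 — tautology.

both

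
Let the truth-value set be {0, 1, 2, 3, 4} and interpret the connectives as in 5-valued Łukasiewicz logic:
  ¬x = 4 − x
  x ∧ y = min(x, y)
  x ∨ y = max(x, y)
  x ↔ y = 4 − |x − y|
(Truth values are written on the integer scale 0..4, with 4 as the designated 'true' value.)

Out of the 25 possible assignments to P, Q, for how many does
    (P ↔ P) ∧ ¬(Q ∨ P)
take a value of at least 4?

value 4: 1 assignment (counts)
value 3: 3 assignments
value 2: 5 assignments
value 1: 7 assignments
value 0: 9 assignments
So 1 of the 25 assignments meets the threshold.

1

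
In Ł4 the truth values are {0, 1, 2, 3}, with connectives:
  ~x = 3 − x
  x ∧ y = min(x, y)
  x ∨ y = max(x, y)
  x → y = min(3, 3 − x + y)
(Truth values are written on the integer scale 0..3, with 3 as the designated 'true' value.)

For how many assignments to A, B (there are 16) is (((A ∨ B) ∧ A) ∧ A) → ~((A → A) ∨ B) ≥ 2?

A = 0, B = 0 ↦ 3  ≥
A = 0, B = 1 ↦ 3  ≥
A = 0, B = 2 ↦ 3  ≥
A = 0, B = 3 ↦ 3  ≥
A = 1, B = 0 ↦ 2  ≥
A = 1, B = 1 ↦ 2  ≥
A = 1, B = 2 ↦ 2  ≥
A = 1, B = 3 ↦ 2  ≥
A = 2, B = 0 ↦ 1  <
A = 2, B = 1 ↦ 1  <
A = 2, B = 2 ↦ 1  <
A = 2, B = 3 ↦ 1  <
A = 3, B = 0 ↦ 0  <
A = 3, B = 1 ↦ 0  <
A = 3, B = 2 ↦ 0  <
A = 3, B = 3 ↦ 0  <
So 8 of the 16 assignments meet the threshold.

8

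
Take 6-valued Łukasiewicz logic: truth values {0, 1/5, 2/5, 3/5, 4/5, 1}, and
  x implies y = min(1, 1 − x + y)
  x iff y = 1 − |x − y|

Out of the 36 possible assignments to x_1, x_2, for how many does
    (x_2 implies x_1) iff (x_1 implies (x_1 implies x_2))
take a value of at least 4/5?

value 1: 12 assignments (counts)
value 4/5: 8 assignments (counts)
value 3/5: 6 assignments
value 2/5: 5 assignments
value 1/5: 3 assignments
value 0: 2 assignments
So 20 of the 36 assignments meet the threshold.

20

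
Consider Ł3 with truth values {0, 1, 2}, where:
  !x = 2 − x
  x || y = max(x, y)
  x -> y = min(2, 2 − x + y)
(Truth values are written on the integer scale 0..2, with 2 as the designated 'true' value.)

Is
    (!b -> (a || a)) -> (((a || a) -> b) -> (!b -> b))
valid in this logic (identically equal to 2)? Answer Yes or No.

Yes

a = 0, b = 0 ↦ 2
a = 0, b = 1 ↦ 2
a = 0, b = 2 ↦ 2
a = 1, b = 0 ↦ 2
a = 1, b = 1 ↦ 2
a = 1, b = 2 ↦ 2
a = 2, b = 0 ↦ 2
a = 2, b = 1 ↦ 2
a = 2, b = 2 ↦ 2
Every assignment gives a value ≥ 2.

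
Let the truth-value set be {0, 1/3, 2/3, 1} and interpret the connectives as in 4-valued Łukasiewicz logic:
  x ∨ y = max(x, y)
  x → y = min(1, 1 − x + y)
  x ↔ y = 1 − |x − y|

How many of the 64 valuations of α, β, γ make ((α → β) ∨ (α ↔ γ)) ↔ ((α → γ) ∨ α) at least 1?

43

value 1: 43 assignments (counts)
value 2/3: 17 assignments
value 1/3: 3 assignments
value 0: 1 assignment
So 43 of the 64 assignments meet the threshold.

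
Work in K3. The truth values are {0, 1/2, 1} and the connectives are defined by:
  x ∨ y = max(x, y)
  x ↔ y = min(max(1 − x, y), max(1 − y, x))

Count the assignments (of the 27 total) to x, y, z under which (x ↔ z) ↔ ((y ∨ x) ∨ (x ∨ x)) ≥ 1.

5

value 1: 5 assignments (counts)
value 1/2: 17 assignments
value 0: 5 assignments
So 5 of the 27 assignments meet the threshold.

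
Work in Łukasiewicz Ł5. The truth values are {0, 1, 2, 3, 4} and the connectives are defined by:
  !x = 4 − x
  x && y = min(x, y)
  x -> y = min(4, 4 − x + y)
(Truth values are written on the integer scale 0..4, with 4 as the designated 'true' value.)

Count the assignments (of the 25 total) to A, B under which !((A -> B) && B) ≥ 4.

value 4: 5 assignments (counts)
value 3: 5 assignments
value 2: 5 assignments
value 1: 5 assignments
value 0: 5 assignments
So 5 of the 25 assignments meet the threshold.

5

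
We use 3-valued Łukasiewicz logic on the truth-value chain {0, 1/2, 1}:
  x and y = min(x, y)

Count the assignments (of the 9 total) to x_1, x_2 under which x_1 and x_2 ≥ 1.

x_1 = 0, x_2 = 0 ↦ 0  <
x_1 = 0, x_2 = 1/2 ↦ 0  <
x_1 = 0, x_2 = 1 ↦ 0  <
x_1 = 1/2, x_2 = 0 ↦ 0  <
x_1 = 1/2, x_2 = 1/2 ↦ 1/2  <
x_1 = 1/2, x_2 = 1 ↦ 1/2  <
x_1 = 1, x_2 = 0 ↦ 0  <
x_1 = 1, x_2 = 1/2 ↦ 1/2  <
x_1 = 1, x_2 = 1 ↦ 1  ≥
So 1 of the 9 assignments meets the threshold.

1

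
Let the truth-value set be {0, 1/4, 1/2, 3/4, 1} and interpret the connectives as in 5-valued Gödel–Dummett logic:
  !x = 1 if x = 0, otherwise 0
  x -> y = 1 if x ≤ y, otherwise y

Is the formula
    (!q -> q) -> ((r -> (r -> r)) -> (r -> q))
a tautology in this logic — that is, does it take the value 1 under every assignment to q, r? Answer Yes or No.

Counterexample: take q = 1/4, r = 1/2.
!q = !1/4 = 0
!q -> q = 0 -> 1/4 = 1
r -> r = 1/2 -> 1/2 = 1
r -> (r -> r) = 1/2 -> 1 = 1
r -> q = 1/2 -> 1/4 = 1/4
(r -> (r -> r)) -> (r -> q) = 1 -> 1/4 = 1/4
(!q -> q) -> ((r -> (r -> r)) -> (r -> q)) = 1 -> 1/4 = 1/4
This gives 1/4 ≠ 1.

No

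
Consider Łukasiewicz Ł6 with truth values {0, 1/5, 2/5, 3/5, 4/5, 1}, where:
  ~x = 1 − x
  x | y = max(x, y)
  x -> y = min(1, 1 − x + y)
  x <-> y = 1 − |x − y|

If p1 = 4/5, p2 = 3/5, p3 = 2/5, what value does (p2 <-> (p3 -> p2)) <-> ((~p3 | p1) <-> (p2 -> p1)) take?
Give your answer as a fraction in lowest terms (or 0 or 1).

4/5

p3 -> p2 = 2/5 -> 3/5 = 1
p2 <-> (p3 -> p2) = 3/5 <-> 1 = 3/5
~p3 = ~2/5 = 3/5
~p3 | p1 = 3/5 | 4/5 = 4/5
p2 -> p1 = 3/5 -> 4/5 = 1
(~p3 | p1) <-> (p2 -> p1) = 4/5 <-> 1 = 4/5
(p2 <-> (p3 -> p2)) <-> ((~p3 | p1) <-> (p2 -> p1)) = 3/5 <-> 4/5 = 4/5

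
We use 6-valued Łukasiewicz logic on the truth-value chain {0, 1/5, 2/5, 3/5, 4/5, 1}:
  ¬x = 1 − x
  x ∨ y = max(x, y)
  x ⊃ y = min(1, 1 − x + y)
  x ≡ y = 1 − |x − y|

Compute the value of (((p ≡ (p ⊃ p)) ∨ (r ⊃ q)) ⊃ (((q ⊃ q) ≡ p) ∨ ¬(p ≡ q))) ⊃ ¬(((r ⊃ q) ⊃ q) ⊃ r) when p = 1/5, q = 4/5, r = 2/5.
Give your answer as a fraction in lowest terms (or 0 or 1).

p ⊃ p = 1/5 ⊃ 1/5 = 1
p ≡ (p ⊃ p) = 1/5 ≡ 1 = 1/5
r ⊃ q = 2/5 ⊃ 4/5 = 1
(p ≡ (p ⊃ p)) ∨ (r ⊃ q) = 1/5 ∨ 1 = 1
q ⊃ q = 4/5 ⊃ 4/5 = 1
(q ⊃ q) ≡ p = 1 ≡ 1/5 = 1/5
p ≡ q = 1/5 ≡ 4/5 = 2/5
¬(p ≡ q) = ¬2/5 = 3/5
((q ⊃ q) ≡ p) ∨ ¬(p ≡ q) = 1/5 ∨ 3/5 = 3/5
((p ≡ (p ⊃ p)) ∨ (r ⊃ q)) ⊃ (((q ⊃ q) ≡ p) ∨ ¬(p ≡ q)) = 1 ⊃ 3/5 = 3/5
r ⊃ q = 2/5 ⊃ 4/5 = 1
(r ⊃ q) ⊃ q = 1 ⊃ 4/5 = 4/5
((r ⊃ q) ⊃ q) ⊃ r = 4/5 ⊃ 2/5 = 3/5
¬(((r ⊃ q) ⊃ q) ⊃ r) = ¬3/5 = 2/5
(((p ≡ (p ⊃ p)) ∨ (r ⊃ q)) ⊃ (((q ⊃ q) ≡ p) ∨ ¬(p ≡ q))) ⊃ ¬(((r ⊃ q) ⊃ q) ⊃ r) = 3/5 ⊃ 2/5 = 4/5

4/5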